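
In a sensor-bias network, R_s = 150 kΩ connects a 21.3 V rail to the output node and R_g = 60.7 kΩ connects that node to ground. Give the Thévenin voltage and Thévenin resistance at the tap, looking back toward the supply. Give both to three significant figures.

V_th is the open-circuit tap voltage: 21.3 × 60.7/(150 + 60.7) = 6.14 V.
With the supply zeroed, R_s and R_g appear in parallel from the tap: R_th = R_s‖R_g = (150 × 60.7)/210.7 = 43.2 kΩ.

V_th = 6.14 V, R_th = 43.2 kΩ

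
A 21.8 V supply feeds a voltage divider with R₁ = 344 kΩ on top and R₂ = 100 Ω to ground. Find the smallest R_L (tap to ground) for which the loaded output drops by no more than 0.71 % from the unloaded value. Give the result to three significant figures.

R_L(min) ≈ 14.0 kΩ

Output resistance R_th = R₁‖R₂ = (344000 × 100)/344100 = 99.97 Ω.
The fractional drop is R_th/(R_th + R_L); requiring this ≤ 0.00710 gives R_L ≥ R_th(1/0.00710 − 1) = 99.97 × 139.8 = 14.0 kΩ.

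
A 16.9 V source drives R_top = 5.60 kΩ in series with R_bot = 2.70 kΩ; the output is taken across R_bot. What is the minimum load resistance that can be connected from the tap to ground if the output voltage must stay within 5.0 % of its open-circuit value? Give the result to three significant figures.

Output resistance R_th = R_top‖R_bot = (5.60 × 2.70)/8.300 = 1.822 kΩ.
The fractional drop is R_th/(R_th + R_L); requiring this ≤ 0.0500 gives R_L ≥ R_th(1/0.0500 − 1) = 1.822 × 19.00 = 34.6 kΩ.

R_L(min) ≈ 34.6 kΩ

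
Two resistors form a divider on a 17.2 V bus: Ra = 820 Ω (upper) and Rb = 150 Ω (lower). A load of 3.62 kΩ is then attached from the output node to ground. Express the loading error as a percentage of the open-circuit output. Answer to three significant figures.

3.38 %

The divider's output (Thévenin) resistance is Ra‖Rb = 126.8 Ω.
Fractional drop under load = R_th/(R_th + R_L) = 126.8 / (126.8 + 3620) = 0.03384.
So the output falls by 3.38 %.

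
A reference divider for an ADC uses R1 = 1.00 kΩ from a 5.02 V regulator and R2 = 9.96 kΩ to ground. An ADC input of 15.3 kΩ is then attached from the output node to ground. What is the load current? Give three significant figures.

I_L ≈ 0.281 mA

R2‖R_L = 6.033 kΩ; V_out = 5.02 × 6.033/7.033 = 4.306 V.
I_L = V_out / R_L = 4.306 / 15.3 kΩ = 0.281 mA.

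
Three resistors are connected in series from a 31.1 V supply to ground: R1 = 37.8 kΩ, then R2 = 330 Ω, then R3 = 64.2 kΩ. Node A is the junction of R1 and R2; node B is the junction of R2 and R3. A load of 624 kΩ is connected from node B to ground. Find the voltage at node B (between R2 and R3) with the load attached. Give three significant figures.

V ≈ 18.8 V

At node B, R3 is in parallel with the load: R3‖R_L = 58210 Ω.
Below node A the resistance is R2 + (R3‖R_L) = 58540 Ω, so V_A = 31.1 × 58540/96340 = 18.90 V.
Then V_B = V_A × (R3‖R_L)/(R2 + R3‖R_L) = 18.90 × 58210/58540 = 18.8 V.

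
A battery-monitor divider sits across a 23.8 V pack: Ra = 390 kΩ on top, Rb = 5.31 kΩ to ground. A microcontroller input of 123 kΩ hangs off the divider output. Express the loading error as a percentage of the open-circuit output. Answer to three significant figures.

4.09 %

The divider's output (Thévenin) resistance is Ra‖Rb = 5.239 kΩ.
Fractional drop under load = R_th/(R_th + R_L) = 5.239 / (5.239 + 123) = 0.04085.
So the output falls by 4.09 %.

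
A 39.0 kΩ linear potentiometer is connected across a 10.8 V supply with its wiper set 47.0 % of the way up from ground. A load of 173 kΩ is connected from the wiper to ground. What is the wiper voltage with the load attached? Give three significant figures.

The wiper splits the pot into (1−α)R = 20.67 kΩ above and αR = 18.33 kΩ below.
Lower section ‖ load = 16.57 kΩ.
V_wiper = 10.8 × 16.57/(20.67 + 16.57) = 4.81 V.

V ≈ 4.81 V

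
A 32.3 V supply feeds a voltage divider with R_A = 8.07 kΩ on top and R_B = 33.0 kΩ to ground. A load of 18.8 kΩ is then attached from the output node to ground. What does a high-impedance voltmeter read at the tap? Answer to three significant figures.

The load sits in parallel with R_B: R_B‖R_L = (33.0 × 18.8) / (33.0 + 18.8) = 11.98 kΩ.
V_out = 32.3 × 11.98 / (8.07 + 11.98) = 32.3 × 11.98/20.05 = 19.3 V.
(Unloaded it would have been 26.0 V.)

V_out ≈ 19.3 V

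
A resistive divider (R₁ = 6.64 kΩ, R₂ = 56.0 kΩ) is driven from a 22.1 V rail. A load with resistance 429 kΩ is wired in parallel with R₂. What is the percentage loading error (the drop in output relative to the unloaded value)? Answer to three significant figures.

The divider's output (Thévenin) resistance is R₁‖R₂ = 5.936 kΩ.
Fractional drop under load = R_th/(R_th + R_L) = 5.936 / (5.936 + 429) = 0.01365.
So the output falls by 1.36 %.

1.36 %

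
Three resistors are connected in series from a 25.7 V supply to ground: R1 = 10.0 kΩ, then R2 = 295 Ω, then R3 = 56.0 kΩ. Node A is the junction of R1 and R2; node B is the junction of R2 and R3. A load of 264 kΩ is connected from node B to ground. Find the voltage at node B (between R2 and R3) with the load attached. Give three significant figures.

V ≈ 21.0 V

At node B, R3 is in parallel with the load: R3‖R_L = 46200 Ω.
Below node A the resistance is R2 + (R3‖R_L) = 46500 Ω, so V_A = 25.7 × 46500/56500 = 21.15 V.
Then V_B = V_A × (R3‖R_L)/(R2 + R3‖R_L) = 21.15 × 46200/46500 = 21.0 V.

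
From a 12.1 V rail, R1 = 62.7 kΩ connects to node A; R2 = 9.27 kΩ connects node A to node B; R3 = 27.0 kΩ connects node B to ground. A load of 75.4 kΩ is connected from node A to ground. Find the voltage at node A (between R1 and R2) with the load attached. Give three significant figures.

Below node A the series string R2+R3 = 36.27 kΩ sits in parallel with the 75.4 kΩ load: 24.49 kΩ.
V_A = 12.1 × 24.49/(62.7 + 24.49) = 3.40 V.

V ≈ 3.40 V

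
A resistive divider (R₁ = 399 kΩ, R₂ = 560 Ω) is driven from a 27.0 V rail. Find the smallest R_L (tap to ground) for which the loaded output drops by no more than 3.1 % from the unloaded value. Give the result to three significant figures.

R_L(min) ≈ 17.5 kΩ

Output resistance R_th = R₁‖R₂ = (399000 × 560)/399600 = 559.2 Ω.
The fractional drop is R_th/(R_th + R_L); requiring this ≤ 0.0310 gives R_L ≥ R_th(1/0.0310 − 1) = 559.2 × 31.26 = 17.5 kΩ.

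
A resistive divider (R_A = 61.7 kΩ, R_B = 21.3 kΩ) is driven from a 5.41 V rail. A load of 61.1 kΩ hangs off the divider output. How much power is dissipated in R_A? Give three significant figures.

Total resistance from the source is R_A + (R_B‖R_L) = 77.49 kΩ, so I = 5.41/77.49 kΩ = 0.06981 mA.
P = I²·R_A = (0.06981 mA)² × 61.7 kΩ = 0.301 mW.

P ≈ 0.301 mW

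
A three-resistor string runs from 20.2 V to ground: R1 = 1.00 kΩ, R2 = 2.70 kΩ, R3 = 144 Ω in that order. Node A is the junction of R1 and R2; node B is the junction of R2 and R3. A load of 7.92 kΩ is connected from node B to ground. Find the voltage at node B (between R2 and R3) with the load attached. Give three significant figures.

At node B, R3 is in parallel with the load: R3‖R_L = 141.4 Ω.
Below node A the resistance is R2 + (R3‖R_L) = 2841 Ω, so V_A = 20.2 × 2841/3841 = 14.94 V.
Then V_B = V_A × (R3‖R_L)/(R2 + R3‖R_L) = 14.94 × 141.4/2841 = 0.744 V.

V ≈ 0.744 V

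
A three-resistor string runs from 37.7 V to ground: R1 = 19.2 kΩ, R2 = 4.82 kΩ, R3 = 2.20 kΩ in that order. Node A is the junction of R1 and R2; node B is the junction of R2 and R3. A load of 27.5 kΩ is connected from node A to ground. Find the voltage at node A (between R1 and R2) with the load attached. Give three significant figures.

Below node A the series string R2+R3 = 7.020 kΩ sits in parallel with the 27.5 kΩ load: 5.592 kΩ.
V_A = 37.7 × 5.592/(19.2 + 5.592) = 8.50 V.

V ≈ 8.50 V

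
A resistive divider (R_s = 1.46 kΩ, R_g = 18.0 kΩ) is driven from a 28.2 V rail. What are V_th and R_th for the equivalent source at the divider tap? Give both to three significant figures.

V_th = 26.1 V, R_th = 1.35 kΩ

V_th is the open-circuit tap voltage: 28.2 × 18.0/(1.46 + 18.0) = 26.1 V.
With the supply zeroed, R_s and R_g appear in parallel from the tap: R_th = R_s‖R_g = (1.46 × 18.0)/19.46 = 1.35 kΩ.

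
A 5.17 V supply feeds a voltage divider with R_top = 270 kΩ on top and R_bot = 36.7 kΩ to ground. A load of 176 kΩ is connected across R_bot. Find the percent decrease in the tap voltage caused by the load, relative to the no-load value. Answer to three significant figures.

15.5 %

Unloaded V = 5.17 × 36.7/306.7 = 0.6186 V.
Loaded: R_bot‖R_L = 30.37 kΩ, giving V = 5.17 × 30.37/300.4 = 0.5227 V.
Drop = (0.6186 − 0.5227) / 0.6186 = 15.5 %.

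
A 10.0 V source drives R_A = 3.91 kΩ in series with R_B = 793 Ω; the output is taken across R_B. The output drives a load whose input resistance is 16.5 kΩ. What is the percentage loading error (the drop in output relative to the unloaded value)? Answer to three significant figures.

3.84 %

The divider's output (Thévenin) resistance is R_A‖R_B = 659.3 Ω.
Fractional drop under load = R_th/(R_th + R_L) = 659.3 / (659.3 + 16500) = 0.03842.
So the output falls by 3.84 %.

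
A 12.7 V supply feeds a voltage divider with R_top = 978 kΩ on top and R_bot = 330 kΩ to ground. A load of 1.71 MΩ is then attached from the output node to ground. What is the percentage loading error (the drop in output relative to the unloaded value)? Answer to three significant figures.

12.6 %

Unloaded V = 12.7 × 330/1308 = 3.2041 V.
Loaded: R_bot‖R_L = 276.6 kΩ, giving V = 12.7 × 276.6/1255 = 2.8001 V.
Drop = (3.2041 − 2.8001) / 3.2041 = 12.6 %.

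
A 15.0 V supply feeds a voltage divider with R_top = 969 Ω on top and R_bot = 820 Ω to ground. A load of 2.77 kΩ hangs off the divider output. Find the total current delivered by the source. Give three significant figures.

R_bot‖R_L = 632.7 Ω, so the source sees R_top + R_bot‖R_L = 1602 Ω.
I = 15.0 V / 1602 Ω = 9.37 mA.

I ≈ 9.37 mA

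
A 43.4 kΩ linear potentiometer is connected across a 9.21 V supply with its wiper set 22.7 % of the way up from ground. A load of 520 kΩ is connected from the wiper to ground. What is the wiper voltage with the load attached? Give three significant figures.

The wiper splits the pot into (1−α)R = 33.55 kΩ above and αR = 9.852 kΩ below.
Lower section ‖ load = 9.669 kΩ.
V_wiper = 9.21 × 9.669/(33.55 + 9.669) = 2.06 V.

V ≈ 2.06 V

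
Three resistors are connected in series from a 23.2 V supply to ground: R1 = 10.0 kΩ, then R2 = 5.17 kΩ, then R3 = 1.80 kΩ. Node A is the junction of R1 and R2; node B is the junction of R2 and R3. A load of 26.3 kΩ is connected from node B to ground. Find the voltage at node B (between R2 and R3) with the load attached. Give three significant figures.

V ≈ 2.32 V

At node B, R3 is in parallel with the load: R3‖R_L = 1.685 kΩ.
Below node A the resistance is R2 + (R3‖R_L) = 6.855 kΩ, so V_A = 23.2 × 6.855/16.85 = 9.435 V.
Then V_B = V_A × (R3‖R_L)/(R2 + R3‖R_L) = 9.435 × 1.685/6.855 = 2.32 V.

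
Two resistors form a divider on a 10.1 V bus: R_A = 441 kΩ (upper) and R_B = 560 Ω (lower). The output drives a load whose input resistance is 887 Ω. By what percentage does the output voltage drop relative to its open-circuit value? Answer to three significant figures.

38.7 %

The divider's output (Thévenin) resistance is R_A‖R_B = 559.3 Ω.
Fractional drop under load = R_th/(R_th + R_L) = 559.3 / (559.3 + 887) = 0.3867.
So the output falls by 38.7 %.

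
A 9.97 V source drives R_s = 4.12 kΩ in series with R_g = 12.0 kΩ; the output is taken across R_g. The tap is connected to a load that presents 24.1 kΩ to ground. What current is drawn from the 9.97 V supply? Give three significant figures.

R_g‖R_L = 8.011 kΩ, so the source sees R_s + R_g‖R_L = 12.13 kΩ.
I = 9.97 V / 12.13 kΩ = 0.822 mA.

I ≈ 0.822 mA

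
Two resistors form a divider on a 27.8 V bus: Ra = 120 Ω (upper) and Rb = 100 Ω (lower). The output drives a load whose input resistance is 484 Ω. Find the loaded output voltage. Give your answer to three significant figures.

The load sits in parallel with Rb: Rb‖R_L = (100 × 484) / (100 + 484) = 82.88 Ω.
V_out = 27.8 × 82.88 / (120 + 82.88) = 27.8 × 82.88/202.9 = 11.4 V.
(Unloaded it would have been 12.6 V.)

V_out ≈ 11.4 V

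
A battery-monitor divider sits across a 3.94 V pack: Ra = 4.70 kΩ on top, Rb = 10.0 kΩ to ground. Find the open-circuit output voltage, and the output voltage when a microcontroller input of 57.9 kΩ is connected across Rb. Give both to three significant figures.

Open-circuit: V = 3.94 × 10.0/(4.70 + 10.0) = 2.68 V.
With the load, Rb becomes Rb‖R_L = 8.527 kΩ, so V = 3.94 × 8.527/13.23 = 2.54 V.

Unloaded: 2.68 V; loaded: 2.54 V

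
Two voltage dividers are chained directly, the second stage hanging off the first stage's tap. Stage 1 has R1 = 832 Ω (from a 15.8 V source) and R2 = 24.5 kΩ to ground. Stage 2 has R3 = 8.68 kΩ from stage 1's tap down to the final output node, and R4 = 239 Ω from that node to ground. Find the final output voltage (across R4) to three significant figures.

Stage 2 presents R3+R4 = 8919 Ω as a load on stage 1's tap.
Stage 1's lower leg becomes R2‖(R3+R4) = 6539 Ω, so V_mid = 15.8 × 6539/7371 = 14.02 V.
Stage 2 is itself unloaded: V_out = V_mid × R4/(R3+R4) = 14.02 × 239/8919 = 0.376 V.

V_out ≈ 0.376 V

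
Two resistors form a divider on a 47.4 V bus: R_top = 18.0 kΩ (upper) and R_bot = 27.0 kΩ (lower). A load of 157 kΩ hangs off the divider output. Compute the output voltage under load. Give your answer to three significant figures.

V_out ≈ 26.6 V

The load sits in parallel with R_bot: R_bot‖R_L = (27.0 × 157) / (27.0 + 157) = 23.04 kΩ.
V_out = 47.4 × 23.04 / (18.0 + 23.04) = 47.4 × 23.04/41.04 = 26.6 V.
(Unloaded it would have been 28.4 V.)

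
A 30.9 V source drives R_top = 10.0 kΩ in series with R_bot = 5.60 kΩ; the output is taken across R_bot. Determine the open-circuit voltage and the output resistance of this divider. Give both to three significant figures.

V_th is the open-circuit tap voltage: 30.9 × 5.60/(10.0 + 5.60) = 11.1 V.
With the supply zeroed, R_top and R_bot appear in parallel from the tap: R_th = R_top‖R_bot = (10.0 × 5.60)/15.60 = 3.59 kΩ.

V_th = 11.1 V, R_th = 3.59 kΩ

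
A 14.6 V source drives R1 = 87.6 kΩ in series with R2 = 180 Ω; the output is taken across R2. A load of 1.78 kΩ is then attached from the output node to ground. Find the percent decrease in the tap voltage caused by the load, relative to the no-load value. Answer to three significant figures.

9.17 %

The divider's output (Thévenin) resistance is R1‖R2 = 179.6 Ω.
Fractional drop under load = R_th/(R_th + R_L) = 179.6 / (179.6 + 1780) = 0.09167.
So the output falls by 9.17 %.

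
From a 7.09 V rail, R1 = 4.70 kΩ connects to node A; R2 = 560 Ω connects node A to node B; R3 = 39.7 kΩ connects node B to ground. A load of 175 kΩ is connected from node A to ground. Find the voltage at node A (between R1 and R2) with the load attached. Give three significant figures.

Below node A the series string R2+R3 = 40260 Ω sits in parallel with the 175000 Ω load: 32730 Ω.
V_A = 7.09 × 32730/(4700 + 32730) = 6.20 V.

V ≈ 6.20 V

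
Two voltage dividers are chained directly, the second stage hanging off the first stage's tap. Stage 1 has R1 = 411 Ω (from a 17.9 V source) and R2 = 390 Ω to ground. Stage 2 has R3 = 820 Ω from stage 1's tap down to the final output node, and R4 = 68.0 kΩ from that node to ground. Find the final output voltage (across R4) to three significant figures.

V_out ≈ 8.59 V

Stage 2 presents R3+R4 = 68820 Ω as a load on stage 1's tap.
Stage 1's lower leg becomes R2‖(R3+R4) = 387.8 Ω, so V_mid = 17.9 × 387.8/798.8 = 8.690 V.
Stage 2 is itself unloaded: V_out = V_mid × R4/(R3+R4) = 8.690 × 68000/68820 = 8.59 V.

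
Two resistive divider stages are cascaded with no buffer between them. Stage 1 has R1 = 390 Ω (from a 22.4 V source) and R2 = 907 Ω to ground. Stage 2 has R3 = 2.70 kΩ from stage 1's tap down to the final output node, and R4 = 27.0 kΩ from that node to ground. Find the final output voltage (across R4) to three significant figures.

V_out ≈ 14.1 V

Stage 2 presents R3+R4 = 29700 Ω as a load on stage 1's tap.
Stage 1's lower leg becomes R2‖(R3+R4) = 880.1 Ω, so V_mid = 22.4 × 880.1/1270 = 15.52 V.
Stage 2 is itself unloaded: V_out = V_mid × R4/(R3+R4) = 15.52 × 27000/29700 = 14.1 V.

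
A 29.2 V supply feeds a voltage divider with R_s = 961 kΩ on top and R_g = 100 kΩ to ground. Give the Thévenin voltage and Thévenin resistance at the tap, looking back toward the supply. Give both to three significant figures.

V_th is the open-circuit tap voltage: 29.2 × 100/(961 + 100) = 2.75 V.
With the supply zeroed, R_s and R_g appear in parallel from the tap: R_th = R_s‖R_g = (961 × 100)/1061 = 90.6 kΩ.

V_th = 2.75 V, R_th = 90.6 kΩ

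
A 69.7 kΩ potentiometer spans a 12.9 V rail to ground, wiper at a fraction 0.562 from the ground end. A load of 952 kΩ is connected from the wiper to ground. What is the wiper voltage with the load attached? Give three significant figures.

V ≈ 7.12 V

The wiper splits the pot into (1−α)R = 30.53 kΩ above and αR = 39.17 kΩ below.
Lower section ‖ load = 37.62 kΩ.
V_wiper = 12.9 × 37.62/(30.53 + 37.62) = 7.12 V.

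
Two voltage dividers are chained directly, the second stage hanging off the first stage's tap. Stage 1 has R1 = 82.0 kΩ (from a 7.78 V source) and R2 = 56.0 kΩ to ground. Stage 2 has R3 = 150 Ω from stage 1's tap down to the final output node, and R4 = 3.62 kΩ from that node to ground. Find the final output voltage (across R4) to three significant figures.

Stage 2 presents R3+R4 = 3770 Ω as a load on stage 1's tap.
Stage 1's lower leg becomes R2‖(R3+R4) = 3532 Ω, so V_mid = 7.78 × 3532/85530 = 0.3213 V.
Stage 2 is itself unloaded: V_out = V_mid × R4/(R3+R4) = 0.3213 × 3620/3770 = 0.309 V.

V_out ≈ 0.309 V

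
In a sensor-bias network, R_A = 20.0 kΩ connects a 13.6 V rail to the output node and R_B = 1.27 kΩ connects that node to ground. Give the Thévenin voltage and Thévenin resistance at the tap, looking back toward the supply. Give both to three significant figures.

V_th = 0.812 V, R_th = 1.19 kΩ

V_th is the open-circuit tap voltage: 13.6 × 1.27/(20.0 + 1.27) = 0.812 V.
With the supply zeroed, R_A and R_B appear in parallel from the tap: R_th = R_A‖R_B = (20.0 × 1.27)/21.27 = 1.19 kΩ.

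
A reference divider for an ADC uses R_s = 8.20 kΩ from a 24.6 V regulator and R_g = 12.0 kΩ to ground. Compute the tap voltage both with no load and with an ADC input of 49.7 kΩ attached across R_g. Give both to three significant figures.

Open-circuit: V = 24.6 × 12.0/(8.20 + 12.0) = 14.6 V.
With the load, R_g becomes R_g‖R_L = 9.666 kΩ, so V = 24.6 × 9.666/17.87 = 13.3 V.

Unloaded: 14.6 V; loaded: 13.3 V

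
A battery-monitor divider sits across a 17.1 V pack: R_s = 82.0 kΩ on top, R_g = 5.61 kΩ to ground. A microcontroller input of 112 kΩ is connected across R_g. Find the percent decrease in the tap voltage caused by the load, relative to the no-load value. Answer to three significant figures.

The divider's output (Thévenin) resistance is R_s‖R_g = 5.251 kΩ.
Fractional drop under load = R_th/(R_th + R_L) = 5.251 / (5.251 + 112) = 0.04478.
So the output falls by 4.48 %.

4.48 %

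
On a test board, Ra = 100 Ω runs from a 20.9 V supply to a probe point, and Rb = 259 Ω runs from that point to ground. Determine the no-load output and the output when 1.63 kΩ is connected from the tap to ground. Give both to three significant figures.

Open-circuit: V = 20.9 × 259/(100 + 259) = 15.1 V.
With the load, Rb becomes Rb‖R_L = 223.5 Ω, so V = 20.9 × 223.5/323.5 = 14.4 V.

Unloaded: 15.1 V; loaded: 14.4 V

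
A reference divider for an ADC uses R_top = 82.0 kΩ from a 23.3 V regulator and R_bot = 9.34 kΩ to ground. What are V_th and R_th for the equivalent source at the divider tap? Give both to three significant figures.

V_th = 2.38 V, R_th = 8.38 kΩ

V_th is the open-circuit tap voltage: 23.3 × 9.34/(82.0 + 9.34) = 2.38 V.
With the supply zeroed, R_top and R_bot appear in parallel from the tap: R_th = R_top‖R_bot = (82.0 × 9.34)/91.34 = 8.38 kΩ.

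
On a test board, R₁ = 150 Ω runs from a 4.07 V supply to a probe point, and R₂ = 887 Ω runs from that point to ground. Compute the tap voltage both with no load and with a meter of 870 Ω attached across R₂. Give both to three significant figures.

Open-circuit: V = 4.07 × 887/(150 + 887) = 3.48 V.
With the load, R₂ becomes R₂‖R_L = 439.2 Ω, so V = 4.07 × 439.2/589.2 = 3.03 V.

Unloaded: 3.48 V; loaded: 3.03 V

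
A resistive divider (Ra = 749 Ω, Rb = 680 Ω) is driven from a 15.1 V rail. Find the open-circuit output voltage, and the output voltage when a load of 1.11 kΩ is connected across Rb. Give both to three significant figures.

Unloaded: 7.19 V; loaded: 5.44 V

Open-circuit: V = 15.1 × 680/(749 + 680) = 7.19 V.
With the load, Rb becomes Rb‖R_L = 421.7 Ω, so V = 15.1 × 421.7/1171 = 5.44 V.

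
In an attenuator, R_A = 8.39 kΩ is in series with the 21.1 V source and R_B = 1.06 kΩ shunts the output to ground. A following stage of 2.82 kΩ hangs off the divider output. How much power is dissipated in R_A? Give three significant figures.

Total resistance from the source is R_A + (R_B‖R_L) = 9.160 kΩ, so I = 21.1/9.160 kΩ = 2.303 mA.
P = I²·R_A = (2.303 mA)² × 8.39 kΩ = 44.5 mW.

P ≈ 44.5 mW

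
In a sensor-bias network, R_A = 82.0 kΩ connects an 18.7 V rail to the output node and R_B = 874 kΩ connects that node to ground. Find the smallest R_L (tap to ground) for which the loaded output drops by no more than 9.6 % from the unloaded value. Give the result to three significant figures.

R_L(min) ≈ 706 kΩ

Output resistance R_th = R_A‖R_B = (82.0 × 874)/956.0 = 74.97 kΩ.
The fractional drop is R_th/(R_th + R_L); requiring this ≤ 0.0960 gives R_L ≥ R_th(1/0.0960 − 1) = 74.97 × 9.417 = 706 kΩ.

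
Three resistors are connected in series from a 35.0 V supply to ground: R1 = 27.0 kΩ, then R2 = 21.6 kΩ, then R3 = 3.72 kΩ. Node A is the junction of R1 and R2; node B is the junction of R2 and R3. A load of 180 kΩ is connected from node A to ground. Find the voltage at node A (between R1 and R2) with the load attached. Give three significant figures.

V ≈ 15.8 V

Below node A the series string R2+R3 = 25.32 kΩ sits in parallel with the 180 kΩ load: 22.20 kΩ.
V_A = 35.0 × 22.20/(27.0 + 22.20) = 15.8 V.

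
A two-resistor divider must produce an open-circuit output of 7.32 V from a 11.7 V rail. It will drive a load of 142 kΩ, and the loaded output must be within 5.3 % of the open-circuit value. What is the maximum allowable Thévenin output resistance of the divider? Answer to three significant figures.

Loading drop = R_th/(R_th + R_L) ≤ 0.0530, so R_th ≤ R_L · ε/(1−ε) = 142 kΩ × 0.0530/0.9470 = 7.95 kΩ.

R_th ≤ 7.95 kΩ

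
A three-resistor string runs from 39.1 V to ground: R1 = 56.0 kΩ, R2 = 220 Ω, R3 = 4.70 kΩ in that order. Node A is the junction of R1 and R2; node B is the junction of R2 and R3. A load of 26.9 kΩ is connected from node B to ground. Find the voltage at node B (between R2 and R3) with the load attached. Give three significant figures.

At node B, R3 is in parallel with the load: R3‖R_L = 4001 Ω.
Below node A the resistance is R2 + (R3‖R_L) = 4221 Ω, so V_A = 39.1 × 4221/60220 = 2.741 V.
Then V_B = V_A × (R3‖R_L)/(R2 + R3‖R_L) = 2.741 × 4001/4221 = 2.60 V.

V ≈ 2.60 V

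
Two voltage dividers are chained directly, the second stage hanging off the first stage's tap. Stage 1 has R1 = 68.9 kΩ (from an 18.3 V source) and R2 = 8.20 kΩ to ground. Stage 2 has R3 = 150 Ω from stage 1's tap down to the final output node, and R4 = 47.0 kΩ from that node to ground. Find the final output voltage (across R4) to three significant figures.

V_out ≈ 1.68 V

Stage 2 presents R3+R4 = 47150 Ω as a load on stage 1's tap.
Stage 1's lower leg becomes R2‖(R3+R4) = 6985 Ω, so V_mid = 18.3 × 6985/75890 = 1.685 V.
Stage 2 is itself unloaded: V_out = V_mid × R4/(R3+R4) = 1.685 × 47000/47150 = 1.68 V.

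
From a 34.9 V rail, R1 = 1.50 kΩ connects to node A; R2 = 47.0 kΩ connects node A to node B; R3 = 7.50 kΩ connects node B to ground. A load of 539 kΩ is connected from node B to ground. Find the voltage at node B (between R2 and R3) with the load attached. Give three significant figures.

V ≈ 4.62 V

At node B, R3 is in parallel with the load: R3‖R_L = 7.397 kΩ.
Below node A the resistance is R2 + (R3‖R_L) = 54.40 kΩ, so V_A = 34.9 × 54.40/55.90 = 33.96 V.
Then V_B = V_A × (R3‖R_L)/(R2 + R3‖R_L) = 33.96 × 7.397/54.40 = 4.62 V.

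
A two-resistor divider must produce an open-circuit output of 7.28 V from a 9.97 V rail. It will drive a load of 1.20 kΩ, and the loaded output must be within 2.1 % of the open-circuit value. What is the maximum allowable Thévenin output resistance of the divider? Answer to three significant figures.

Loading drop = R_th/(R_th + R_L) ≤ 0.0210, so R_th ≤ R_L · ε/(1−ε) = 1.20 kΩ × 0.0210/0.9790 = 25.7 Ω.
(Any R1, R2 with R2/(R1+R2) = 0.730 and R1‖R2 ≤ 25.7 Ω will meet the spec.)

R_th ≤ 25.7 Ω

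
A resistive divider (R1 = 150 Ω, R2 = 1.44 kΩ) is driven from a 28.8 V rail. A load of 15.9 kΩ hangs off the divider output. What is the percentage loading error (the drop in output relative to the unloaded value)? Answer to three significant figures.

The divider's output (Thévenin) resistance is R1‖R2 = 135.8 Ω.
Fractional drop under load = R_th/(R_th + R_L) = 135.8 / (135.8 + 15900) = 0.008472.
So the output falls by 0.847 %.

0.847 %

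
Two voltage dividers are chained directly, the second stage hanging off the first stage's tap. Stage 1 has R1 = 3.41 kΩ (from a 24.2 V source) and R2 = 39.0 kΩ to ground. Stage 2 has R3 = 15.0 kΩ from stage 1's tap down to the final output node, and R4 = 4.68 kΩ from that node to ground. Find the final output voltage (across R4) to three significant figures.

Stage 2 presents R3+R4 = 19.68 kΩ as a load on stage 1's tap.
Stage 1's lower leg becomes R2‖(R3+R4) = 13.08 kΩ, so V_mid = 24.2 × 13.08/16.49 = 19.20 V.
Stage 2 is itself unloaded: V_out = V_mid × R4/(R3+R4) = 19.20 × 4.68/19.68 = 4.56 V.

V_out ≈ 4.56 V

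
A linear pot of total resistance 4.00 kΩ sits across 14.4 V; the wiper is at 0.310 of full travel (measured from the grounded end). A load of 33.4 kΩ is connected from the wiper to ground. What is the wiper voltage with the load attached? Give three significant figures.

The wiper splits the pot into (1−α)R = 2.760 kΩ above and αR = 1.240 kΩ below.
Lower section ‖ load = 1.196 kΩ.
V_wiper = 14.4 × 1.196/(2.760 + 1.196) = 4.35 V.

V ≈ 4.35 V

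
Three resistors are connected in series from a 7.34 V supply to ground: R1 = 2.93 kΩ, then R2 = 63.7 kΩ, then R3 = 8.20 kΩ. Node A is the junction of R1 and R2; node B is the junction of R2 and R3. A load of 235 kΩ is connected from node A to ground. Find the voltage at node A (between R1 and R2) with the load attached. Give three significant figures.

V ≈ 6.97 V

Below node A the series string R2+R3 = 71.90 kΩ sits in parallel with the 235 kΩ load: 55.06 kΩ.
V_A = 7.34 × 55.06/(2.93 + 55.06) = 6.97 V.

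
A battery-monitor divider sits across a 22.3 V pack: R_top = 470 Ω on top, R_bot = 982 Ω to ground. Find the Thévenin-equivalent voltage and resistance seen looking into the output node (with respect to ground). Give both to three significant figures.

V_th = 15.1 V, R_th = 318 Ω

V_th is the open-circuit tap voltage: 22.3 × 982/(470 + 982) = 15.1 V.
With the supply zeroed, R_top and R_bot appear in parallel from the tap: R_th = R_top‖R_bot = (470 × 982)/1452 = 318 Ω.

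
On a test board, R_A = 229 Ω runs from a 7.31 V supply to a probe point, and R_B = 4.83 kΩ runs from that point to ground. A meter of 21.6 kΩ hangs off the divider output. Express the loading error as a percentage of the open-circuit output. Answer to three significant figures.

1.00 %

The divider's output (Thévenin) resistance is R_A‖R_B = 218.6 Ω.
Fractional drop under load = R_th/(R_th + R_L) = 218.6 / (218.6 + 21600) = 0.01002.
So the output falls by 1.00 %.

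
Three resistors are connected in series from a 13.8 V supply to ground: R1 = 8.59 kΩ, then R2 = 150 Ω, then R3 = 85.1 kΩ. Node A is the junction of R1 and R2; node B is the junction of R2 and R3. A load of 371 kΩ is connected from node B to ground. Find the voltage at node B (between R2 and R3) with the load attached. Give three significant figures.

V ≈ 12.3 V

At node B, R3 is in parallel with the load: R3‖R_L = 69220 Ω.
Below node A the resistance is R2 + (R3‖R_L) = 69370 Ω, so V_A = 13.8 × 69370/77960 = 12.28 V.
Then V_B = V_A × (R3‖R_L)/(R2 + R3‖R_L) = 12.28 × 69220/69370 = 12.3 V.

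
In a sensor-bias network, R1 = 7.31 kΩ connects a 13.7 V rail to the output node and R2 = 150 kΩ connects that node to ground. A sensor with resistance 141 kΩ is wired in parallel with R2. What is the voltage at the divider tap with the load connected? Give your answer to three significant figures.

The load sits in parallel with R2: R2‖R_L = (150 × 141) / (150 + 141) = 72.68 kΩ.
V_out = 13.7 × 72.68 / (7.31 + 72.68) = 13.7 × 72.68/79.99 = 12.4 V.

V_out ≈ 12.4 V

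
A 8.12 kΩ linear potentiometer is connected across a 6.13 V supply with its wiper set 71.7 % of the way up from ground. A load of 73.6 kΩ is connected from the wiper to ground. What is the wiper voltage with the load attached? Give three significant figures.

V ≈ 4.30 V

The wiper splits the pot into (1−α)R = 2.298 kΩ above and αR = 5.822 kΩ below.
Lower section ‖ load = 5.395 kΩ.
V_wiper = 6.13 × 5.395/(2.298 + 5.395) = 4.30 V.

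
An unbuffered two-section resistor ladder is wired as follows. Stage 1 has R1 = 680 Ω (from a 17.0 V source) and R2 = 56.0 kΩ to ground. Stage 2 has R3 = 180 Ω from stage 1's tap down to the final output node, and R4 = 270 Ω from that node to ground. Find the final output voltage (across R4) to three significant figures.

Stage 2 presents R3+R4 = 450.0 Ω as a load on stage 1's tap.
Stage 1's lower leg becomes R2‖(R3+R4) = 446.4 Ω, so V_mid = 17.0 × 446.4/1126 = 6.737 V.
Stage 2 is itself unloaded: V_out = V_mid × R4/(R3+R4) = 6.737 × 270/450.0 = 4.04 V.

V_out ≈ 4.04 V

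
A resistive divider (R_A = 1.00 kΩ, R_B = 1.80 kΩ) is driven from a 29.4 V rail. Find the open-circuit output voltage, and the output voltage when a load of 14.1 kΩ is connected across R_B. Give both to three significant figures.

Unloaded: 18.9 V; loaded: 18.1 V

Open-circuit: V = 29.4 × 1.80/(1.00 + 1.80) = 18.9 V.
With the load, R_B becomes R_B‖R_L = 1.596 kΩ, so V = 29.4 × 1.596/2.596 = 18.1 V.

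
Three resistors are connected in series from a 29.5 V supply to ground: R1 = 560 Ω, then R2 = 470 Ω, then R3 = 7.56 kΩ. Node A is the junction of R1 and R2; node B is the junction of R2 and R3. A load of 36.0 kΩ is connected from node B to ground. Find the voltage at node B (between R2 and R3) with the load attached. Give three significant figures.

V ≈ 25.3 V

At node B, R3 is in parallel with the load: R3‖R_L = 6248 Ω.
Below node A the resistance is R2 + (R3‖R_L) = 6718 Ω, so V_A = 29.5 × 6718/7278 = 27.23 V.
Then V_B = V_A × (R3‖R_L)/(R2 + R3‖R_L) = 27.23 × 6248/6718 = 25.3 V.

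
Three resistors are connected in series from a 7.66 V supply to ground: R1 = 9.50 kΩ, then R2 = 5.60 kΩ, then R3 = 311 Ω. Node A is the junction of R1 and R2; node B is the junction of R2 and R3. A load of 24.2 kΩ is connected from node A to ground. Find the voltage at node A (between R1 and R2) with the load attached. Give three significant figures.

Below node A the series string R2+R3 = 5911 Ω sits in parallel with the 24200 Ω load: 4751 Ω.
V_A = 7.66 × 4751/(9500 + 4751) = 2.55 V.

V ≈ 2.55 V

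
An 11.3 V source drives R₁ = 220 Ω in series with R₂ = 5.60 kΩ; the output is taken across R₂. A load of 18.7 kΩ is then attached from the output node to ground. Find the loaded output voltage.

The load sits in parallel with R₂: R₂‖R_L = (5600 × 18700) / (5600 + 18700) = 4309 Ω.
V_out = 11.3 × 4309 / (220 + 4309) = 11.3 × 4309/4529 = 10.8 V.
(Unloaded it would have been 10.9 V.)

V_out ≈ 10.8 V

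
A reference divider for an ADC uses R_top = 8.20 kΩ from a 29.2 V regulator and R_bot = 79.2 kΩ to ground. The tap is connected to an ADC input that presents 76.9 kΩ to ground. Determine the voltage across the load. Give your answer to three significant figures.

V_out ≈ 24.1 V

The load sits in parallel with R_bot: R_bot‖R_L = (79.2 × 76.9) / (79.2 + 76.9) = 39.02 kΩ.
V_out = 29.2 × 39.02 / (8.20 + 39.02) = 29.2 × 39.02/47.22 = 24.1 V.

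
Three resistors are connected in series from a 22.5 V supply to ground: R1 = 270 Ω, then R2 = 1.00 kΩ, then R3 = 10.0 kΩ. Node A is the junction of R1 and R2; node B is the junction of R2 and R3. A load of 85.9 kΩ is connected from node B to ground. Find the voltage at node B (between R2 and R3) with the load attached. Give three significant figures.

At node B, R3 is in parallel with the load: R3‖R_L = 8957 Ω.
Below node A the resistance is R2 + (R3‖R_L) = 9957 Ω, so V_A = 22.5 × 9957/10230 = 21.91 V.
Then V_B = V_A × (R3‖R_L)/(R2 + R3‖R_L) = 21.91 × 8957/9957 = 19.7 V.

V ≈ 19.7 V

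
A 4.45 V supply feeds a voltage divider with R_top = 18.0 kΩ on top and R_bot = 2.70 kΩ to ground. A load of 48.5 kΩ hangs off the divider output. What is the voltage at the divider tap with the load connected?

The load sits in parallel with R_bot: R_bot‖R_L = (2.70 × 48.5) / (2.70 + 48.5) = 2.558 kΩ.
V_out = 4.45 × 2.558 / (18.0 + 2.558) = 4.45 × 2.558/20.56 = 0.554 V.

V_out ≈ 0.554 V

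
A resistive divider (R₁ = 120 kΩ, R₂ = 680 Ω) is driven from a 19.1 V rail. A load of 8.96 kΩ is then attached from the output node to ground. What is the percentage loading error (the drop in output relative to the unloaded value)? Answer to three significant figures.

The divider's output (Thévenin) resistance is R₁‖R₂ = 676.2 Ω.
Fractional drop under load = R_th/(R_th + R_L) = 676.2 / (676.2 + 8960) = 0.07017.
So the output falls by 7.02 %.

7.02 %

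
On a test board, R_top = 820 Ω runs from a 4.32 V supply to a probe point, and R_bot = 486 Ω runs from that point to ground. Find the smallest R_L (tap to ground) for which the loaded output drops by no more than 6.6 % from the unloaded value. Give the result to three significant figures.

Output resistance R_th = R_top‖R_bot = (820 × 486)/1306 = 305.1 Ω.
The fractional drop is R_th/(R_th + R_L); requiring this ≤ 0.0660 gives R_L ≥ R_th(1/0.0660 − 1) = 305.1 × 14.15 = 4.32 kΩ.

R_L(min) ≈ 4.32 kΩ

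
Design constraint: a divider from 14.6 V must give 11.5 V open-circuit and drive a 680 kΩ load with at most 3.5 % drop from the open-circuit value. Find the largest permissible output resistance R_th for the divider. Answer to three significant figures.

Loading drop = R_th/(R_th + R_L) ≤ 0.0350, so R_th ≤ R_L · ε/(1−ε) = 680 kΩ × 0.0350/0.9650 = 24.7 kΩ.
(Any R1, R2 with R2/(R1+R2) = 0.788 and R1‖R2 ≤ 24.7 kΩ will meet the spec.)

R_th ≤ 24.7 kΩ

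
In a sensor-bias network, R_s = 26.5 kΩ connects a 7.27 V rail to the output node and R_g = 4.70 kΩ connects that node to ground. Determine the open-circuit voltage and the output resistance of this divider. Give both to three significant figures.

V_th = 1.10 V, R_th = 3.99 kΩ

V_th is the open-circuit tap voltage: 7.27 × 4.70/(26.5 + 4.70) = 1.10 V.
With the supply zeroed, R_s and R_g appear in parallel from the tap: R_th = R_s‖R_g = (26.5 × 4.70)/31.20 = 3.99 kΩ.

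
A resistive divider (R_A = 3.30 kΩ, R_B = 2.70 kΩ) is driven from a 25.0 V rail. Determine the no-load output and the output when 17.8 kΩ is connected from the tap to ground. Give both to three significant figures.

Open-circuit: V = 25.0 × 2.70/(3.30 + 2.70) = 11.2 V.
With the load, R_B becomes R_B‖R_L = 2.344 kΩ, so V = 25.0 × 2.344/5.644 = 10.4 V.

Unloaded: 11.2 V; loaded: 10.4 V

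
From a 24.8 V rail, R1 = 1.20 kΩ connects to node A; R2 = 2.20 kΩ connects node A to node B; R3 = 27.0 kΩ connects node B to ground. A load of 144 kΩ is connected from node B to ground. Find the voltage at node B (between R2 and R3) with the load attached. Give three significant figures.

At node B, R3 is in parallel with the load: R3‖R_L = 22.74 kΩ.
Below node A the resistance is R2 + (R3‖R_L) = 24.94 kΩ, so V_A = 24.8 × 24.94/26.14 = 23.66 V.
Then V_B = V_A × (R3‖R_L)/(R2 + R3‖R_L) = 23.66 × 22.74/24.94 = 21.6 V.

V ≈ 21.6 V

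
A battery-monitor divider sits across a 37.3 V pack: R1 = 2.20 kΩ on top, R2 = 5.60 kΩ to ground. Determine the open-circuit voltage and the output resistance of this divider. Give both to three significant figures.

V_th = 26.8 V, R_th = 1.58 kΩ

V_th is the open-circuit tap voltage: 37.3 × 5.60/(2.20 + 5.60) = 26.8 V.
With the supply zeroed, R1 and R2 appear in parallel from the tap: R_th = R1‖R2 = (2.20 × 5.60)/7.800 = 1.58 kΩ.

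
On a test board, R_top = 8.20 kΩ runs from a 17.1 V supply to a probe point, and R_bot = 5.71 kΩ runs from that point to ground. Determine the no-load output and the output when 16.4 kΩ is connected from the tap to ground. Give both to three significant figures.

Unloaded: 7.02 V; loaded: 5.82 V

Open-circuit: V = 17.1 × 5.71/(8.20 + 5.71) = 7.02 V.
With the load, R_bot becomes R_bot‖R_L = 4.235 kΩ, so V = 17.1 × 4.235/12.44 = 5.82 V.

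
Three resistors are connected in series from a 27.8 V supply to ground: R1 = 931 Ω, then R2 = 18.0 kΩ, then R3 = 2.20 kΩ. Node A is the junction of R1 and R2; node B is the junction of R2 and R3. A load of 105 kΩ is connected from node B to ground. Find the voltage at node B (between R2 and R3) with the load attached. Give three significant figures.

V ≈ 2.84 V

At node B, R3 is in parallel with the load: R3‖R_L = 2155 Ω.
Below node A the resistance is R2 + (R3‖R_L) = 20150 Ω, so V_A = 27.8 × 20150/21090 = 26.57 V.
Then V_B = V_A × (R3‖R_L)/(R2 + R3‖R_L) = 26.57 × 2155/20150 = 2.84 V.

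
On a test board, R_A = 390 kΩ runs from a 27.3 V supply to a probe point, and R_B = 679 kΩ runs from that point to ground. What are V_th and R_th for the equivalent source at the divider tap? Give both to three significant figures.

V_th is the open-circuit tap voltage: 27.3 × 679/(390 + 679) = 17.3 V.
With the supply zeroed, R_A and R_B appear in parallel from the tap: R_th = R_A‖R_B = (390 × 679)/1069 = 248 kΩ.

V_th = 17.3 V, R_th = 248 kΩ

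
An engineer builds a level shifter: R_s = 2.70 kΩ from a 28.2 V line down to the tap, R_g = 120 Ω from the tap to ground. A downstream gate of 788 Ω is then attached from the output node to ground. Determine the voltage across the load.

V_out ≈ 1.05 V

The load sits in parallel with R_g: R_g‖R_L = (120 × 788) / (120 + 788) = 104.1 Ω.
V_out = 28.2 × 104.1 / (2700 + 104.1) = 28.2 × 104.1/2804 = 1.05 V.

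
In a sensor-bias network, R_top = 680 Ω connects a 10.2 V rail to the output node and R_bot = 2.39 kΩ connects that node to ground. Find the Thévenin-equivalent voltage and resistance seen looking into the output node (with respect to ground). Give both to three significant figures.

V_th = 7.94 V, R_th = 529 Ω

V_th is the open-circuit tap voltage: 10.2 × 2390/(680 + 2390) = 7.94 V.
With the supply zeroed, R_top and R_bot appear in parallel from the tap: R_th = R_top‖R_bot = (680 × 2390)/3070 = 529 Ω.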